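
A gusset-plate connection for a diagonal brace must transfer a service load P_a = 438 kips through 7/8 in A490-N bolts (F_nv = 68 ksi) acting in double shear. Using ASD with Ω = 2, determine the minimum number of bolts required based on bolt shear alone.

A_b = π·0.875²/4 = 0.6013 in².
Per-bolt allowable strength R_n/Ω = 68 × 0.6013 × 2 / 2 = 40.89 kips.
n ≥ 438 / 40.89 = 10.71 → use 11 bolts.

11 bolts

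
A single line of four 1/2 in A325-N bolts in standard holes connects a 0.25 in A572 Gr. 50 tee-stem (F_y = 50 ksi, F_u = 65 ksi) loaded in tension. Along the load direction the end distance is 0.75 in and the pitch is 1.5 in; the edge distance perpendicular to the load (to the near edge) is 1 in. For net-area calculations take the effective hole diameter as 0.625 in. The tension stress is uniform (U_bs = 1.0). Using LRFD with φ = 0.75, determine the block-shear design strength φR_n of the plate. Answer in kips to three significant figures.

Shear plane L_v = 0.75 + 3·1.5 = 5.25 in; A_gv = 5.25 × 0.25 = 1.312 in².
A_nv = (5.25 − 3.5·0.625) × 0.25 = 0.7656 in².
A_nt = (1 − 0.5·0.625) × 0.25 = 0.1719 in².
0.6 F_u A_nv = 29.86 kips; 0.6 F_y A_gv = 39.38 kips → shear rupture governs the shear term.
R_n = 29.86 + 1.0 × 65 × 0.1719 = 41.03 kips.
Design strength φR_n = 0.75 × 41.03 = 30.8 kips.

30.8 kips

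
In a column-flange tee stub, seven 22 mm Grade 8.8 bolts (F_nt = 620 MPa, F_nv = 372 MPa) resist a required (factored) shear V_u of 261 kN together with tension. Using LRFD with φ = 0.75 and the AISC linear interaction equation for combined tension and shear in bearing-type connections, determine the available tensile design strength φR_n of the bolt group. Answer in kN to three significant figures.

A_b = π·22²/4 = 380.1 mm²; f_rv = 261 × 1000 / (7 × 380.1) = 98.09 MPa.
F'_nt = 1.3 F_nt − (F_nt / φF_nv) f_rv = 1.3·620 − (620/(0.75·372))·98.09 = 588 MPa, capped at F_nt → F'_nt = 588 MPa.
R_n = F'_nt · A_b · n = 588 × 380.1 × 7 / 1000 = 1565 kN.
Design strength φR_n = 0.75 × 1565 = 1170 kN.

1170 kN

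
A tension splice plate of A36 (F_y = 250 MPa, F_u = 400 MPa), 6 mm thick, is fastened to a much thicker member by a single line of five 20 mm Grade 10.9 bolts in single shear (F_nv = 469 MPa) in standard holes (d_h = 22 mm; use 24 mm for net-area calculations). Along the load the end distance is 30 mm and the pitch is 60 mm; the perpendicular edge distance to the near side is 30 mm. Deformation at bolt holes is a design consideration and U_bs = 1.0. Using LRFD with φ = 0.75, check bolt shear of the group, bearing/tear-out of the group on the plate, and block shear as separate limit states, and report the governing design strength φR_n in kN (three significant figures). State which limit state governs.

Bolt shear: A_b = π·20²/4 = 314.2 mm²; R_n = 469 × 314.2 × 5 × 1 / 1000 = 736.7 kN → 0.75 × 736.7 = 553 kN.
Bearing: edge l_c = 19, r_n = 54.72 kN; interior l_c = 38, r_n = 109.4 kN; R_n = 54.72 + 4·109.4 = 492.5 kN → 369 kN.
Block shear: A_gv = 1620, A_nv = 972, A_nt = 108 mm²; R_n = min(0.6F_uA_nv, 0.6F_yA_gv) + U_bs·F_u·A_nt = 276.5 kN → 207 kN.
Block shear governs: 207 kN.

207 kN (block shear governs)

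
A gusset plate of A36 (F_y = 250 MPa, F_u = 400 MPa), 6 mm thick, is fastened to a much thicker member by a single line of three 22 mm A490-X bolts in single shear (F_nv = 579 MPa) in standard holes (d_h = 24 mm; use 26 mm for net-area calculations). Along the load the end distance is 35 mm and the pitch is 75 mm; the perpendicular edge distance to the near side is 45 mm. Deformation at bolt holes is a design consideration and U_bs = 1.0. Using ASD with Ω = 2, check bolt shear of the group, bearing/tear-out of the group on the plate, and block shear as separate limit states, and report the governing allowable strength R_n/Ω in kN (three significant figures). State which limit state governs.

Bolt shear: A_b = π·22²/4 = 380.1 mm²; R_n = 579 × 380.1 × 3 × 1 / 1000 = 660.3 kN → 660.3 / 2 = 330 kN.
Bearing: edge l_c = 23, r_n = 66.24 kN; interior l_c = 51, r_n = 126.7 kN; R_n = 66.24 + 2·126.7 = 319.7 kN → 160 kN.
Block shear: A_gv = 1110, A_nv = 720, A_nt = 192 mm²; R_n = min(0.6F_uA_nv, 0.6F_yA_gv) + U_bs·F_u·A_nt = 243.3 kN → 122 kN.
Block shear governs: 122 kN.

122 kN (block shear governs)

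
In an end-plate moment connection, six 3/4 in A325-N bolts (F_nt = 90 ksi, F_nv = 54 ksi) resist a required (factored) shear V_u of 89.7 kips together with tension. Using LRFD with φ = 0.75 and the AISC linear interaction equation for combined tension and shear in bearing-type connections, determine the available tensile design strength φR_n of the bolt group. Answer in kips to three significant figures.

A_b = π·0.75²/4 = 0.4418 in²; f_rv = 89.7 / (6 × 0.4418) = 33.84 ksi.
F'_nt = 1.3 F_nt − (F_nt / φF_nv) f_rv = 1.3·90 − (90/(0.75·54))·33.84 = 41.8 ksi, capped at F_nt → F'_nt = 41.8 ksi.
R_n = F'_nt · A_b · n = 41.8 × 0.4418 × 6 = 110.8 kips.
Design strength φR_n = 0.75 × 110.8 = 83.1 kips.

83.1 kips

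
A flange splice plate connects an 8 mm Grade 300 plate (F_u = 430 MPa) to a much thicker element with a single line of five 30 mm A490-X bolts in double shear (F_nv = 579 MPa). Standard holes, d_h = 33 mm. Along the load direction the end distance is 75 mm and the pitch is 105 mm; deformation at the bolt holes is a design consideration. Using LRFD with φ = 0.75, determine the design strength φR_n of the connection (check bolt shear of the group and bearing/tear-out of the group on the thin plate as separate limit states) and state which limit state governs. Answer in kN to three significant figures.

924 kN (bearing governs)

Bolt shear: A_b = π·30²/4 = 706.9 mm²; R_n = 579 × 706.9 × 5 × 2 / 1000 = 4093 kN → 0.75 × 4093 = 3070 kN.
Bearing (1.2 l_c t F_u ≤ 2.4 d t F_u): upper limit = 2.4·30·8·430 / 1000 = 247.7 kN.
  Edge l_c = 75 − 33/2 = 58.5 → r_n = 241.5 kN; interior l_c = 105 − 33 = 72 → r_n = 247.7 kN.
  R_n,bearing = 1·241.5 + 4·247.7 = 1232 kN → 0.75 × 1232 = 924 kN.
Bearing governs: 924 kN.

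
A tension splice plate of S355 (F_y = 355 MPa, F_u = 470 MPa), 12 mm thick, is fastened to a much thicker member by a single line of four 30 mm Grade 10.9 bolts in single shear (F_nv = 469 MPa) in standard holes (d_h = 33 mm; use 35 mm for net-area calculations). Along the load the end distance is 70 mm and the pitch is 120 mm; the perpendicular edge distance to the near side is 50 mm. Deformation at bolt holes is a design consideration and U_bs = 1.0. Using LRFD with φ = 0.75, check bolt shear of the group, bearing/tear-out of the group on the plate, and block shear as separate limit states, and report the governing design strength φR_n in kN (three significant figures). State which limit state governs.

Bolt shear: A_b = π·30²/4 = 706.9 mm²; R_n = 469 × 706.9 × 4 × 1 / 1000 = 1326 kN → 0.75 × 1326 = 995 kN.
Bearing: edge l_c = 53.5, r_n = 362.1 kN; interior l_c = 87, r_n = 406.1 kN; R_n = 362.1 + 3·406.1 = 1580 kN → 1190 kN.
Block shear: A_gv = 5160, A_nv = 3690, A_nt = 390 mm²; R_n = min(0.6F_uA_nv, 0.6F_yA_gv) + U_bs·F_u·A_nt = 1224 kN → 918 kN.
Block shear governs: 918 kN.

918 kN (block shear governs)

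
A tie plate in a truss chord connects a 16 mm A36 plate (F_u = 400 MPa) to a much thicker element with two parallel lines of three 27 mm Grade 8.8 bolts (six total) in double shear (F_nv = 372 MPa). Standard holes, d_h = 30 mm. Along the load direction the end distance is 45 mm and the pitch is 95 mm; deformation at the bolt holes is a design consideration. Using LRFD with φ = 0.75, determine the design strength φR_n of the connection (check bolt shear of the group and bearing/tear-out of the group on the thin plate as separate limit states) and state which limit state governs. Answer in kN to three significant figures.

Bolt shear: A_b = π·27²/4 = 572.6 mm²; R_n = 372 × 572.6 × 6 × 2 / 1000 = 2556 kN → 0.75 × 2556 = 1920 kN.
Bearing (1.2 l_c t F_u ≤ 2.4 d t F_u): upper limit = 2.4·27·16·400 / 1000 = 414.7 kN.
  Edge l_c = 45 − 30/2 = 30 → r_n = 230.4 kN; interior l_c = 95 − 30 = 65 → r_n = 414.7 kN.
  R_n,bearing = 2·230.4 + 4·414.7 = 2120 kN → 0.75 × 2120 = 1590 kN.
Bearing governs: 1590 kN.

1590 kN (bearing governs)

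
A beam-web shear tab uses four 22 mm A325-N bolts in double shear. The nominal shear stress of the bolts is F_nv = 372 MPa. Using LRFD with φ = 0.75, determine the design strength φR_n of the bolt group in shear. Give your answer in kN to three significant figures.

A_b = π × 22² / 4 = 380.1 mm².
R_n = F_nv · A_b · n · n_s = 372 × 380.1 × 4 × 2 / 1000 = 1131 kN.
Design strength φR_n = 0.75 × 1131 = 848 kN.

848 kN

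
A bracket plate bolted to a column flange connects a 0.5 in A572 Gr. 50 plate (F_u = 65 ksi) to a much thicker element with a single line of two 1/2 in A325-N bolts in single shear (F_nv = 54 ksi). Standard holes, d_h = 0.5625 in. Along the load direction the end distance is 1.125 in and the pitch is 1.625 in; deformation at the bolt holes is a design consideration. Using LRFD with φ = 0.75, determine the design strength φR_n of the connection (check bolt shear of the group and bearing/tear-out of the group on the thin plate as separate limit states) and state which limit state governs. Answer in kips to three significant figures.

15.9 kips (bolt shear governs)

Bolt shear: A_b = π·0.5²/4 = 0.1963 in²; R_n = 54 × 0.1963 × 2 × 1 = 21.21 kips → 0.75 × 21.21 = 15.9 kips.
Bearing (1.2 l_c t F_u ≤ 2.4 d t F_u): upper limit = 2.4·0.5·0.5·65 = 39 kips.
  Edge l_c = 1.125 − 0.5625/2 = 0.8438 → r_n = 32.91 kips; interior l_c = 1.625 − 0.5625 = 1.062 → r_n = 39 kips.
  R_n,bearing = 1·32.91 + 1·39 = 71.91 kips → 0.75 × 71.91 = 53.9 kips.
Bolt shear governs: 15.9 kips.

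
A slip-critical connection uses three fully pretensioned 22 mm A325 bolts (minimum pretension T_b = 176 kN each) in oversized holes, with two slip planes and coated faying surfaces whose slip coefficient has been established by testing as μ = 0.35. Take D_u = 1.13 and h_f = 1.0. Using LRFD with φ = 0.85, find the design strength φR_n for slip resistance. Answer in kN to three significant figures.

355 kN

R_n = μ · D_u · h_f · T_b · n_s · n_b = 0.35 × 1.13 × 1.0 × 176 × 2 × 3 = 417.6 kN.
Design strength φR_n = 0.85 × 417.6 = 355 kN.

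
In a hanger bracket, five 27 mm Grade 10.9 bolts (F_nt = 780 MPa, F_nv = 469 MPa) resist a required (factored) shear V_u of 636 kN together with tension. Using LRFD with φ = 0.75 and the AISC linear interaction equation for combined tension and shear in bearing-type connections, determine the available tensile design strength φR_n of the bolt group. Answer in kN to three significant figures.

A_b = π·27²/4 = 572.6 mm²; f_rv = 636 × 1000 / (5 × 572.6) = 222.2 MPa.
F'_nt = 1.3 F_nt − (F_nt / φF_nv) f_rv = 1.3·780 − (780/(0.75·469))·222.2 = 521.4 MPa, capped at F_nt → F'_nt = 521.4 MPa.
R_n = F'_nt · A_b · n = 521.4 × 572.6 × 5 / 1000 = 1493 kN.
Design strength φR_n = 0.75 × 1493 = 1120 kN.

1120 kN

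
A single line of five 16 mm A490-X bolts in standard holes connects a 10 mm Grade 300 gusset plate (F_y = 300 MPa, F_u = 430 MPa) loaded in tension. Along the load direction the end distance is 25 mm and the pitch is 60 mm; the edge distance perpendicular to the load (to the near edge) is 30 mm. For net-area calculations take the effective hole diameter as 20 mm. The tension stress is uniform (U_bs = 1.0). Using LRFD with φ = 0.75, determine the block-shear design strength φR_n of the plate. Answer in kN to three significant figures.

403 kN

Shear plane L_v = 25 + 4·60 = 265 mm; A_gv = 265 × 10 = 2650 mm².
A_nv = (265 − 4.5·20) × 10 = 1750 mm².
A_nt = (30 − 0.5·20) × 10 = 200 mm².
0.6 F_u A_nv = 451.5 kN; 0.6 F_y A_gv = 477 kN → shear rupture governs the shear term.
R_n = 451.5 + 1.0 × 430 × 200 / 1000 = 537.5 kN.
Design strength φR_n = 0.75 × 537.5 = 403 kN.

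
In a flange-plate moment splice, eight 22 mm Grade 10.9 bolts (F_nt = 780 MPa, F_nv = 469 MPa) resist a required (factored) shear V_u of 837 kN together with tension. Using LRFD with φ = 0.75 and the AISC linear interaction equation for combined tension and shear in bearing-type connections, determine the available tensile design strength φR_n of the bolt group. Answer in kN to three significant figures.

921 kN

A_b = π·22²/4 = 380.1 mm²; f_rv = 837 × 1000 / (8 × 380.1) = 275.2 MPa.
F'_nt = 1.3 F_nt − (F_nt / φF_nv) f_rv = 1.3·780 − (780/(0.75·469))·275.2 = 403.7 MPa, capped at F_nt → F'_nt = 403.7 MPa.
R_n = F'_nt · A_b · n = 403.7 × 380.1 × 8 / 1000 = 1228 kN.
Design strength φR_n = 0.75 × 1228 = 921 kN.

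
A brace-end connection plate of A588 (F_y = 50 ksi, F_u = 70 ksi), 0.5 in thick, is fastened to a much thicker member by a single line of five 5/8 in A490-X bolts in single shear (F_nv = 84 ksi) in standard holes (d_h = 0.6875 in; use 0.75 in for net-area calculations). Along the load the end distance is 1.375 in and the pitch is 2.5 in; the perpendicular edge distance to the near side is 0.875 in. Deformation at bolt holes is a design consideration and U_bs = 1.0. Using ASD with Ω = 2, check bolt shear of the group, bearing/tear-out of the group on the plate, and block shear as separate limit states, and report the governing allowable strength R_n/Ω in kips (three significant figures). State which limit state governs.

Bolt shear: A_b = π·0.625²/4 = 0.3068 in²; R_n = 84 × 0.3068 × 5 × 1 = 128.9 kips → 128.9 / 2 = 64.4 kips.
Bearing: edge l_c = 1.031, r_n = 43.31 kips; interior l_c = 1.812, r_n = 52.5 kips; R_n = 43.31 + 4·52.5 = 253.3 kips → 127 kips.
Block shear: A_gv = 5.688, A_nv = 4, A_nt = 0.25 in²; R_n = min(0.6F_uA_nv, 0.6F_yA_gv) + U_bs·F_u·A_nt = 185.5 kips → 92.8 kips.
Bolt shear governs: 64.4 kips.

64.4 kips (bolt shear governs)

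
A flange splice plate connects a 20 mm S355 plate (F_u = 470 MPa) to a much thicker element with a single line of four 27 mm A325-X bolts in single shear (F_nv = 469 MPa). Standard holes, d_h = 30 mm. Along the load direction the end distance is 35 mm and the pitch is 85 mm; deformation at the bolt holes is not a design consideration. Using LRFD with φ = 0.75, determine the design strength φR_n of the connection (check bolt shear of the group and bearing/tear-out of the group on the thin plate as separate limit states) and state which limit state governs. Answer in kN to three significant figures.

806 kN (bolt shear governs)

Bolt shear: A_b = π·27²/4 = 572.6 mm²; R_n = 469 × 572.6 × 4 × 1 / 1000 = 1074 kN → 0.75 × 1074 = 806 kN.
Bearing (1.5 l_c t F_u ≤ 3.0 d t F_u): upper limit = 3.0·27·20·470 / 1000 = 761.4 kN.
  Edge l_c = 35 − 30/2 = 20 → r_n = 282 kN; interior l_c = 85 − 30 = 55 → r_n = 761.4 kN.
  R_n,bearing = 1·282 + 3·761.4 = 2566 kN → 0.75 × 2566 = 1920 kN.
Bolt shear governs: 806 kN.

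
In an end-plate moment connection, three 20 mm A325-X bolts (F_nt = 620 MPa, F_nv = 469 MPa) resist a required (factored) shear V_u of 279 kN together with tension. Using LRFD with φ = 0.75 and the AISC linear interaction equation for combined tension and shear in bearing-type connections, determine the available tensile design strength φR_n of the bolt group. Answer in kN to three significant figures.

201 kN

A_b = π·20²/4 = 314.2 mm²; f_rv = 279 × 1000 / (3 × 314.2) = 296 MPa.
F'_nt = 1.3 F_nt − (F_nt / φF_nv) f_rv = 1.3·620 − (620/(0.75·469))·296 = 284.2 MPa, capped at F_nt → F'_nt = 284.2 MPa.
R_n = F'_nt · A_b · n = 284.2 × 314.2 × 3 / 1000 = 267.9 kN.
Design strength φR_n = 0.75 × 267.9 = 201 kN.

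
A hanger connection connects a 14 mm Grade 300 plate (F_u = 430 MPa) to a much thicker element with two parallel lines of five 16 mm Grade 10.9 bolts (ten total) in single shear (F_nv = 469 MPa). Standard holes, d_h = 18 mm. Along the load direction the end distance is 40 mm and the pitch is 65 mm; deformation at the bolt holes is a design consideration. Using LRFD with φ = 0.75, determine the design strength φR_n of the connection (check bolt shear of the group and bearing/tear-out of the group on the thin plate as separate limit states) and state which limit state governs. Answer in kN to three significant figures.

707 kN (bolt shear governs)

Bolt shear: A_b = π·16²/4 = 201.1 mm²; R_n = 469 × 201.1 × 10 × 1 / 1000 = 943 kN → 0.75 × 943 = 707 kN.
Bearing (1.2 l_c t F_u ≤ 2.4 d t F_u): upper limit = 2.4·16·14·430 / 1000 = 231.2 kN.
  Edge l_c = 40 − 18/2 = 31 → r_n = 223.9 kN; interior l_c = 65 − 18 = 47 → r_n = 231.2 kN.
  R_n,bearing = 2·223.9 + 8·231.2 = 2297 kN → 0.75 × 2297 = 1720 kN.
Bolt shear governs: 707 kN.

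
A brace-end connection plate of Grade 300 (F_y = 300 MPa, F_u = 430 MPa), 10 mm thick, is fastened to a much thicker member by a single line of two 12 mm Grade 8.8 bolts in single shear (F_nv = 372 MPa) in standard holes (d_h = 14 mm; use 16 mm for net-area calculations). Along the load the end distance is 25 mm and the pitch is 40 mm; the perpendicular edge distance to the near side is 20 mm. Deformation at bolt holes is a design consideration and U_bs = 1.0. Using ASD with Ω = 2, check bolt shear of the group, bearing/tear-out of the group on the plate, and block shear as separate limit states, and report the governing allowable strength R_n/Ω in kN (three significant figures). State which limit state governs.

42.1 kN (bolt shear governs)

Bolt shear: A_b = π·12²/4 = 113.1 mm²; R_n = 372 × 113.1 × 2 × 1 / 1000 = 84.14 kN → 84.14 / 2 = 42.1 kN.
Bearing: edge l_c = 18, r_n = 92.88 kN; interior l_c = 26, r_n = 123.8 kN; R_n = 92.88 + 1·123.8 = 216.7 kN → 108 kN.
Block shear: A_gv = 650, A_nv = 410, A_nt = 120 mm²; R_n = min(0.6F_uA_nv, 0.6F_yA_gv) + U_bs·F_u·A_nt = 157.4 kN → 78.7 kN.
Bolt shear governs: 42.1 kN.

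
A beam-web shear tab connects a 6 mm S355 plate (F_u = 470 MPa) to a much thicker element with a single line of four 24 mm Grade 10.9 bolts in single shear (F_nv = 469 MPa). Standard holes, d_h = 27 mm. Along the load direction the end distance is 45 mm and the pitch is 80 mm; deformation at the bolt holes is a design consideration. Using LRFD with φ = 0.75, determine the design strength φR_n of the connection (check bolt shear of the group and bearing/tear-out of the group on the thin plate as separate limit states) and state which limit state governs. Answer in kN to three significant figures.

445 kN (bearing governs)

Bolt shear: A_b = π·24²/4 = 452.4 mm²; R_n = 469 × 452.4 × 4 × 1 / 1000 = 848.7 kN → 0.75 × 848.7 = 637 kN.
Bearing (1.2 l_c t F_u ≤ 2.4 d t F_u): upper limit = 2.4·24·6·470 / 1000 = 162.4 kN.
  Edge l_c = 45 − 27/2 = 31.5 → r_n = 106.6 kN; interior l_c = 80 − 27 = 53 → r_n = 162.4 kN.
  R_n,bearing = 1·106.6 + 3·162.4 = 593.9 kN → 0.75 × 593.9 = 445 kN.
Bearing governs: 445 kN.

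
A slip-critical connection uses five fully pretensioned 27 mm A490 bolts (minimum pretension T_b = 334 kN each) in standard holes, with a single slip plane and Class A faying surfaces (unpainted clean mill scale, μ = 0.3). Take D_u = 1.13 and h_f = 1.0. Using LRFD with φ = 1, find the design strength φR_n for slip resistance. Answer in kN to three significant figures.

R_n = μ · D_u · h_f · T_b · n_s · n_b = 0.3 × 1.13 × 1.0 × 334 × 1 × 5 = 566.1 kN.
Design strength φR_n = 1 × 566.1 = 566 kN.

566 kN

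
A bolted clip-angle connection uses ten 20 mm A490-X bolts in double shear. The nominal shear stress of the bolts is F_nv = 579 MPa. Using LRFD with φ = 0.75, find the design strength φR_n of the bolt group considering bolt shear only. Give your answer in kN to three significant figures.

A_b = π × 20² / 4 = 314.2 mm².
R_n = F_nv · A_b · n · n_s = 579 × 314.2 × 10 × 2 / 1000 = 3638 kN.
Design strength φR_n = 0.75 × 3638 = 2730 kN.

2730 kN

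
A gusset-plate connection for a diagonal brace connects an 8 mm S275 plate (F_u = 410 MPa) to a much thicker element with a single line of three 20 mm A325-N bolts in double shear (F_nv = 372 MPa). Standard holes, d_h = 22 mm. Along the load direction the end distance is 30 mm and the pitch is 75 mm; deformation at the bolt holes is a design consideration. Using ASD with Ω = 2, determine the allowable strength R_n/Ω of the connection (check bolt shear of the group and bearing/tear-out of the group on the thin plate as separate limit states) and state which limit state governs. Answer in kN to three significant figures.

Bolt shear: A_b = π·20²/4 = 314.2 mm²; R_n = 372 × 314.2 × 3 × 2 / 1000 = 701.2 kN → 701.2 / 2 = 351 kN.
Bearing (1.2 l_c t F_u ≤ 2.4 d t F_u): upper limit = 2.4·20·8·410 / 1000 = 157.4 kN.
  Edge l_c = 30 − 22/2 = 19 → r_n = 74.78 kN; interior l_c = 75 − 22 = 53 → r_n = 157.4 kN.
  R_n,bearing = 1·74.78 + 2·157.4 = 389.7 kN → 389.7 / 2 = 195 kN.
Bearing governs: 195 kN.

195 kN (bearing governs)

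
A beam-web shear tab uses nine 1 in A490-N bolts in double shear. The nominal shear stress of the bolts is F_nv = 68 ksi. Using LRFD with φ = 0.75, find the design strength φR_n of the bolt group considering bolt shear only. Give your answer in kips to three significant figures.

A_b = π × 1² / 4 = 0.7854 in².
R_n = F_nv · A_b · n · n_s = 68 × 0.7854 × 9 × 2 = 961.3 kips.
Design strength φR_n = 0.75 × 961.3 = 721 kips.

721 kips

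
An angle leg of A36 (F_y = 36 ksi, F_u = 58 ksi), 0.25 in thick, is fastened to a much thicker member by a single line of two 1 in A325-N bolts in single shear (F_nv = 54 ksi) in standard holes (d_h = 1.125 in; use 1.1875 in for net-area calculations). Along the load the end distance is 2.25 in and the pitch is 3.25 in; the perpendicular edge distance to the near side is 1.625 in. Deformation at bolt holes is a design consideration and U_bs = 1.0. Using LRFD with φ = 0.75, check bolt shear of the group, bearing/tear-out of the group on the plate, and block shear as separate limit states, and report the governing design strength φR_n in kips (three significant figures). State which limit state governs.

Bolt shear: A_b = π·1²/4 = 0.7854 in²; R_n = 54 × 0.7854 × 2 × 1 = 84.82 kips → 0.75 × 84.82 = 63.6 kips.
Bearing: edge l_c = 1.688, r_n = 29.36 kips; interior l_c = 2.125, r_n = 34.8 kips; R_n = 29.36 + 1·34.8 = 64.16 kips → 48.1 kips.
Block shear: A_gv = 1.375, A_nv = 0.9297, A_nt = 0.2578 in²; R_n = min(0.6F_uA_nv, 0.6F_yA_gv) + U_bs·F_u·A_nt = 44.65 kips → 33.5 kips.
Block shear governs: 33.5 kips.

33.5 kips (block shear governs)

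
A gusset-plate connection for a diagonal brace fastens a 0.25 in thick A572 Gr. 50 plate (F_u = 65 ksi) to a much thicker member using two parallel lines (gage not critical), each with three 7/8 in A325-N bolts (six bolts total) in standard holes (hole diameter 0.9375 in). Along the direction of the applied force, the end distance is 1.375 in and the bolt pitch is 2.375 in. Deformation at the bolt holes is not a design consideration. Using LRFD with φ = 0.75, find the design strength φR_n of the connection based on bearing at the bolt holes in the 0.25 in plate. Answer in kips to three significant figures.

Per bolt r_n = 1.5 l_c t F_u ≤ 3.0 d t F_u; upper limit = 3.0 × 0.875 × 0.25 × 65 = 42.66 kips.
Edge bolt: l_c = 1.375 − 0.9375/2 = 0.9062 in → 1.5 × 0.9062 × 0.25 × 65 = 22.09 → r_n = 22.09 kips.
Interior bolts: l_c = 2.375 − 0.9375 = 1.438 in → 1.5 × 1.438 × 0.25 × 65 = 35.04 → r_n = 35.04 kips.
R_n = 2 × 22.09 + 4 × 35.04 = 184.3 kips.
Design strength φR_n = 0.75 × 184.3 = 138 kips.

138 kips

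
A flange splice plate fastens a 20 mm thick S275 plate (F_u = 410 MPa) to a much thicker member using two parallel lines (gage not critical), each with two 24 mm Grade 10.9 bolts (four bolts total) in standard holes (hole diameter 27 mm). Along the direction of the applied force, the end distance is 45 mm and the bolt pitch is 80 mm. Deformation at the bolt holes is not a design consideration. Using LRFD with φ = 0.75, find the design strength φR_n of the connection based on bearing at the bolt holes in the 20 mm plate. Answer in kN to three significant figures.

1470 kN

Per bolt r_n = 1.5 l_c t F_u ≤ 3.0 d t F_u; upper limit = 3.0 × 24 × 20 × 410 / 1000 = 590.4 kN.
Edge bolt: l_c = 45 − 27/2 = 31.5 mm → 1.5 × 31.5 × 20 × 410 / 1000 = 387.4 → r_n = 387.4 kN.
Interior bolts: l_c = 80 − 27 = 53 mm → 1.5 × 53 × 20 × 410 / 1000 = 651.9 → r_n = 590.4 kN.
R_n = 2 × 387.4 + 2 × 590.4 = 1956 kN.
Design strength φR_n = 0.75 × 1956 = 1470 kN.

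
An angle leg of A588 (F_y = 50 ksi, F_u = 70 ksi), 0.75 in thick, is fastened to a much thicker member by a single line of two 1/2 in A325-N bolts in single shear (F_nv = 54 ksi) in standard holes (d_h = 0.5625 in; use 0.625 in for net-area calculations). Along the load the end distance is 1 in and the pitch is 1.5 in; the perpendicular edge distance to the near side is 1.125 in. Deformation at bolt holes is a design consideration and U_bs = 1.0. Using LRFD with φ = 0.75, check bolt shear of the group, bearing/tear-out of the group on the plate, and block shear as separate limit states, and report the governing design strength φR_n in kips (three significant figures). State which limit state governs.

15.9 kips (bolt shear governs)

Bolt shear: A_b = π·0.5²/4 = 0.1963 in²; R_n = 54 × 0.1963 × 2 × 1 = 21.21 kips → 0.75 × 21.21 = 15.9 kips.
Bearing: edge l_c = 0.7188, r_n = 45.28 kips; interior l_c = 0.9375, r_n = 59.06 kips; R_n = 45.28 + 1·59.06 = 104.3 kips → 78.3 kips.
Block shear: A_gv = 1.875, A_nv = 1.172, A_nt = 0.6094 in²; R_n = min(0.6F_uA_nv, 0.6F_yA_gv) + U_bs·F_u·A_nt = 91.88 kips → 68.9 kips.
Bolt shear governs: 15.9 kips.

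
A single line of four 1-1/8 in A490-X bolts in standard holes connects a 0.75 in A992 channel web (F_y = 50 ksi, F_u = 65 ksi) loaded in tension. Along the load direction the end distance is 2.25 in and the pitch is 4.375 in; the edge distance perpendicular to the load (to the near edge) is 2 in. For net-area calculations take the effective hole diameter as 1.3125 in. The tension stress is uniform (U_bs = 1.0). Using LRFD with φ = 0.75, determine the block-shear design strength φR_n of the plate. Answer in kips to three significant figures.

286 kips

Shear plane L_v = 2.25 + 3·4.375 = 15.38 in; A_gv = 15.38 × 0.75 = 11.53 in².
A_nv = (15.38 − 3.5·1.3125) × 0.75 = 8.086 in².
A_nt = (2 − 0.5·1.3125) × 0.75 = 1.008 in².
0.6 F_u A_nv = 315.4 kips; 0.6 F_y A_gv = 345.9 kips → shear rupture governs the shear term.
R_n = 315.4 + 1.0 × 65 × 1.008 = 380.9 kips.
Design strength φR_n = 0.75 × 380.9 = 286 kips.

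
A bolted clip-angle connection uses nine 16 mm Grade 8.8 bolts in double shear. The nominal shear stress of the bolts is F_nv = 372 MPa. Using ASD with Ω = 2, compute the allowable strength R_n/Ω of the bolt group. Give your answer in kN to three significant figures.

673 kN

A_b = π × 16² / 4 = 201.1 mm².
R_n = F_nv · A_b · n · n_s = 372 × 201.1 × 9 × 2 / 1000 = 1346 kN.
Allowable strength R_n/Ω = 1346 / 2 = 673 kN.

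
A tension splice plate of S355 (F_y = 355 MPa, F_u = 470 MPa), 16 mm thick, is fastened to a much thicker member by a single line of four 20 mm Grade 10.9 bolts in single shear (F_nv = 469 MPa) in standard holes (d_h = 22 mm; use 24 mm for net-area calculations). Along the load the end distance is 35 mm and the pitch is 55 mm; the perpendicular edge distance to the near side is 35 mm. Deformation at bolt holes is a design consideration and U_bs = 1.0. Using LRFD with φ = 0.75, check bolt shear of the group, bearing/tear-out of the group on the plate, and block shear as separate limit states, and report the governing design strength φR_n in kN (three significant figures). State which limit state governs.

442 kN (bolt shear governs)

Bolt shear: A_b = π·20²/4 = 314.2 mm²; R_n = 469 × 314.2 × 4 × 1 / 1000 = 589.4 kN → 0.75 × 589.4 = 442 kN.
Bearing: edge l_c = 24, r_n = 216.6 kN; interior l_c = 33, r_n = 297.8 kN; R_n = 216.6 + 3·297.8 = 1110 kN → 832 kN.
Block shear: A_gv = 3200, A_nv = 1856, A_nt = 368 mm²; R_n = min(0.6F_uA_nv, 0.6F_yA_gv) + U_bs·F_u·A_nt = 696.4 kN → 522 kN.
Bolt shear governs: 442 kN.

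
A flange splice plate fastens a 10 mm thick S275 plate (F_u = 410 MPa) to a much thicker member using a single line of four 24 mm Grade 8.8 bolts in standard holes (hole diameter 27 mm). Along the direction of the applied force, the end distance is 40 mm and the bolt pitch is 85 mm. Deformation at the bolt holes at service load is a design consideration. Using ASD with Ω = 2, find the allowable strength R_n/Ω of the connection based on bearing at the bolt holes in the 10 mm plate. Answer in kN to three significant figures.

419 kN

Per bolt r_n = 1.2 l_c t F_u ≤ 2.4 d t F_u; upper limit = 2.4 × 24 × 10 × 410 / 1000 = 236.2 kN.
Edge bolt: l_c = 40 − 27/2 = 26.5 mm → 1.2 × 26.5 × 10 × 410 / 1000 = 130.4 → r_n = 130.4 kN.
Interior bolts: l_c = 85 − 27 = 58 mm → 1.2 × 58 × 10 × 410 / 1000 = 285.4 → r_n = 236.2 kN.
R_n = 1 × 130.4 + 3 × 236.2 = 838.9 kN.
Allowable strength R_n/Ω = 838.9 / 2 = 419 kN.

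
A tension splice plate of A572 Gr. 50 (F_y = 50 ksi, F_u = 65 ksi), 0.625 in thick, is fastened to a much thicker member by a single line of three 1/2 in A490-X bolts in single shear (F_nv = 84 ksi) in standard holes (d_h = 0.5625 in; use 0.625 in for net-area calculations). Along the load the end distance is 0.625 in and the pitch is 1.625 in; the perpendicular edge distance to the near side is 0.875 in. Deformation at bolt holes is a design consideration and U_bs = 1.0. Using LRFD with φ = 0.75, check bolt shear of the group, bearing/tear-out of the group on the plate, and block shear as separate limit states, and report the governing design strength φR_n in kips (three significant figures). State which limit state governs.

Bolt shear: A_b = π·0.5²/4 = 0.1963 in²; R_n = 84 × 0.1963 × 3 × 1 = 49.48 kips → 0.75 × 49.48 = 37.1 kips.
Bearing: edge l_c = 0.3438, r_n = 16.76 kips; interior l_c = 1.062, r_n = 48.75 kips; R_n = 16.76 + 2·48.75 = 114.3 kips → 85.7 kips.
Block shear: A_gv = 2.422, A_nv = 1.445, A_nt = 0.3516 in²; R_n = min(0.6F_uA_nv, 0.6F_yA_gv) + U_bs·F_u·A_nt = 79.22 kips → 59.4 kips.
Bolt shear governs: 37.1 kips.

37.1 kips (bolt shear governs)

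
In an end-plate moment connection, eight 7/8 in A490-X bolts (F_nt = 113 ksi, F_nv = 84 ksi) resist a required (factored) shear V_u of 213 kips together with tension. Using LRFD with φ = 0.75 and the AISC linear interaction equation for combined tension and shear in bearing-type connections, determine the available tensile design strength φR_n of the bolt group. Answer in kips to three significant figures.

243 kips

A_b = π·0.875²/4 = 0.6013 in²; f_rv = 213 / (8 × 0.6013) = 44.28 ksi.
F'_nt = 1.3 F_nt − (F_nt / φF_nv) f_rv = 1.3·113 − (113/(0.75·84))·44.28 = 67.48 ksi, capped at F_nt → F'_nt = 67.48 ksi.
R_n = F'_nt · A_b · n = 67.48 × 0.6013 × 8 = 324.6 kips.
Design strength φR_n = 0.75 × 324.6 = 243 kips.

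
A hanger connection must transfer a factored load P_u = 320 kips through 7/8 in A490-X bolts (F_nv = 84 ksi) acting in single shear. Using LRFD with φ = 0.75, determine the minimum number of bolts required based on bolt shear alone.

A_b = π·0.875²/4 = 0.6013 in².
Per-bolt design strength φR_n = 0.75 × 84 × 0.6013 × 1 = 37.88 kips.
n ≥ 320 / 37.88 = 8.447 → use 9 bolts.

9 bolts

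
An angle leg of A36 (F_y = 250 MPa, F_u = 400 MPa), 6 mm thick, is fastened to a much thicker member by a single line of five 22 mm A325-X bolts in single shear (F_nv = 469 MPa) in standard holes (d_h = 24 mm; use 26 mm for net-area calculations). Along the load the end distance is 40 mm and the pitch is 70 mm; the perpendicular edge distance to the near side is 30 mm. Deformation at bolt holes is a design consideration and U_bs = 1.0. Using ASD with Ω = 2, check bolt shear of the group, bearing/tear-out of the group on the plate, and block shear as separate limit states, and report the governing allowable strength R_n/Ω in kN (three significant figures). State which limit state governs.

Bolt shear: A_b = π·22²/4 = 380.1 mm²; R_n = 469 × 380.1 × 5 × 1 / 1000 = 891.4 kN → 891.4 / 2 = 446 kN.
Bearing: edge l_c = 28, r_n = 80.64 kN; interior l_c = 46, r_n = 126.7 kN; R_n = 80.64 + 4·126.7 = 587.5 kN → 294 kN.
Block shear: A_gv = 1920, A_nv = 1218, A_nt = 102 mm²; R_n = min(0.6F_uA_nv, 0.6F_yA_gv) + U_bs·F_u·A_nt = 328.8 kN → 164 kN.
Block shear governs: 164 kN.

164 kN (block shear governs)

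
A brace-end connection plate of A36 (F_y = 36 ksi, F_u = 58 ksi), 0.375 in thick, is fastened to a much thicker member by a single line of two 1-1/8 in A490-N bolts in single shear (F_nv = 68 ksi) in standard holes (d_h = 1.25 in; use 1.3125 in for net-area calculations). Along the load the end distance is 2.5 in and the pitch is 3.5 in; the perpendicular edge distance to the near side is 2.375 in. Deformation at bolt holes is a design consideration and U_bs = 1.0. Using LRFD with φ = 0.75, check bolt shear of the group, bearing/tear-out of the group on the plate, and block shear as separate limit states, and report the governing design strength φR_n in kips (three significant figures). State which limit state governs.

Bolt shear: A_b = π·1.125²/4 = 0.994 in²; R_n = 68 × 0.994 × 2 × 1 = 135.2 kips → 0.75 × 135.2 = 101 kips.
Bearing: edge l_c = 1.875, r_n = 48.94 kips; interior l_c = 2.25, r_n = 58.72 kips; R_n = 48.94 + 1·58.72 = 107.7 kips → 80.7 kips.
Block shear: A_gv = 2.25, A_nv = 1.512, A_nt = 0.6445 in²; R_n = min(0.6F_uA_nv, 0.6F_yA_gv) + U_bs·F_u·A_nt = 85.98 kips → 64.5 kips.
Block shear governs: 64.5 kips.

64.5 kips (block shear governs)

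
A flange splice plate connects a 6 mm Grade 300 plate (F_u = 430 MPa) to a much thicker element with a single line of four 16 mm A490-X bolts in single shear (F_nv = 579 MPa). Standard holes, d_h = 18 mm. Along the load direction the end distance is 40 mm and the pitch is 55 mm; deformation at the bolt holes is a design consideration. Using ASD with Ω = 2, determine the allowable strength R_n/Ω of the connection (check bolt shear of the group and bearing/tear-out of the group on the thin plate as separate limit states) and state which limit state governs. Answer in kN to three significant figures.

Bolt shear: A_b = π·16²/4 = 201.1 mm²; R_n = 579 × 201.1 × 4 × 1 / 1000 = 465.7 kN → 465.7 / 2 = 233 kN.
Bearing (1.2 l_c t F_u ≤ 2.4 d t F_u): upper limit = 2.4·16·6·430 / 1000 = 99.07 kN.
  Edge l_c = 40 − 18/2 = 31 → r_n = 95.98 kN; interior l_c = 55 − 18 = 37 → r_n = 99.07 kN.
  R_n,bearing = 1·95.98 + 3·99.07 = 393.2 kN → 393.2 / 2 = 197 kN.
Bearing governs: 197 kN.

197 kN (bearing governs)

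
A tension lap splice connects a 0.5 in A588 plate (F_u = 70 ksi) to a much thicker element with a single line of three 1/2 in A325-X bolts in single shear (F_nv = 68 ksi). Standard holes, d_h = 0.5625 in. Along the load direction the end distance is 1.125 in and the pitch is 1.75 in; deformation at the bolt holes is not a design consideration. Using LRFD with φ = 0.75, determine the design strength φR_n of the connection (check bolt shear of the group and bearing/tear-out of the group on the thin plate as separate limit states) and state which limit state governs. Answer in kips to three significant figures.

30 kips (bolt shear governs)

Bolt shear: A_b = π·0.5²/4 = 0.1963 in²; R_n = 68 × 0.1963 × 3 × 1 = 40.06 kips → 0.75 × 40.06 = 30 kips.
Bearing (1.5 l_c t F_u ≤ 3.0 d t F_u): upper limit = 3.0·0.5·0.5·70 = 52.5 kips.
  Edge l_c = 1.125 − 0.5625/2 = 0.8438 → r_n = 44.3 kips; interior l_c = 1.75 − 0.5625 = 1.188 → r_n = 52.5 kips.
  R_n,bearing = 1·44.3 + 2·52.5 = 149.3 kips → 0.75 × 149.3 = 112 kips.
Bolt shear governs: 30 kips.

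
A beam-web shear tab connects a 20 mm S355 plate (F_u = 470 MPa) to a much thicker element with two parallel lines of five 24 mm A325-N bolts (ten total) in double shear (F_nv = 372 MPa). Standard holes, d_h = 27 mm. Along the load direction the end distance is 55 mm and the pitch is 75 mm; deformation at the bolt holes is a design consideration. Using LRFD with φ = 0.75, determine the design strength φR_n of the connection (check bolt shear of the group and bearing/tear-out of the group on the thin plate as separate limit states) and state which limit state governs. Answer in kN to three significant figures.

Bolt shear: A_b = π·24²/4 = 452.4 mm²; R_n = 372 × 452.4 × 10 × 2 / 1000 = 3366 kN → 0.75 × 3366 = 2520 kN.
Bearing (1.2 l_c t F_u ≤ 2.4 d t F_u): upper limit = 2.4·24·20·470 / 1000 = 541.4 kN.
  Edge l_c = 55 − 27/2 = 41.5 → r_n = 468.1 kN; interior l_c = 75 − 27 = 48 → r_n = 541.4 kN.
  R_n,bearing = 2·468.1 + 8·541.4 = 5268 kN → 0.75 × 5268 = 3950 kN.
Bolt shear governs: 2520 kN.

2520 kN (bolt shear governs)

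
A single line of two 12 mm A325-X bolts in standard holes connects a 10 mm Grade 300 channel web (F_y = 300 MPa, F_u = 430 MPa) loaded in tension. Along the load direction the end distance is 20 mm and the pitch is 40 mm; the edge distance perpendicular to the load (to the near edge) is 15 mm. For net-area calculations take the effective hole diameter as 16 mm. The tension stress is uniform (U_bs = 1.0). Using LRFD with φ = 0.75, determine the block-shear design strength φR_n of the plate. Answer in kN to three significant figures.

92.2 kN

Shear plane L_v = 20 + 1·40 = 60 mm; A_gv = 60 × 10 = 600 mm².
A_nv = (60 − 1.5·16) × 10 = 360 mm².
A_nt = (15 − 0.5·16) × 10 = 70 mm².
0.6 F_u A_nv = 92.88 kN; 0.6 F_y A_gv = 108 kN → shear rupture governs the shear term.
R_n = 92.88 + 1.0 × 430 × 70 / 1000 = 123 kN.
Design strength φR_n = 0.75 × 123 = 92.2 kN.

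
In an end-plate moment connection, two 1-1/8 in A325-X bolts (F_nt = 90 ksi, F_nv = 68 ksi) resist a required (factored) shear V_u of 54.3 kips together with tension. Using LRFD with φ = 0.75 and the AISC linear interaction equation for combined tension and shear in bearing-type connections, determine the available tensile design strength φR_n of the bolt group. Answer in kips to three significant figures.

A_b = π·1.125²/4 = 0.994 in²; f_rv = 54.3 / (2 × 0.994) = 27.31 ksi.
F'_nt = 1.3 F_nt − (F_nt / φF_nv) f_rv = 1.3·90 − (90/(0.75·68))·27.31 = 68.8 ksi, capped at F_nt → F'_nt = 68.8 ksi.
R_n = F'_nt · A_b · n = 68.8 × 0.994 × 2 = 136.8 kips.
Design strength φR_n = 0.75 × 136.8 = 103 kips.

103 kips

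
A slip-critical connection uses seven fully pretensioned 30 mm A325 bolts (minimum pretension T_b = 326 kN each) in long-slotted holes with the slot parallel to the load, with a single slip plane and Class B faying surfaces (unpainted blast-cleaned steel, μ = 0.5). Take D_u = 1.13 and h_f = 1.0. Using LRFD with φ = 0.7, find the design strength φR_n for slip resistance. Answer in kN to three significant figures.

R_n = μ · D_u · h_f · T_b · n_s · n_b = 0.5 × 1.13 × 1.0 × 326 × 1 × 7 = 1289 kN.
Design strength φR_n = 0.7 × 1289 = 903 kN.

903 kN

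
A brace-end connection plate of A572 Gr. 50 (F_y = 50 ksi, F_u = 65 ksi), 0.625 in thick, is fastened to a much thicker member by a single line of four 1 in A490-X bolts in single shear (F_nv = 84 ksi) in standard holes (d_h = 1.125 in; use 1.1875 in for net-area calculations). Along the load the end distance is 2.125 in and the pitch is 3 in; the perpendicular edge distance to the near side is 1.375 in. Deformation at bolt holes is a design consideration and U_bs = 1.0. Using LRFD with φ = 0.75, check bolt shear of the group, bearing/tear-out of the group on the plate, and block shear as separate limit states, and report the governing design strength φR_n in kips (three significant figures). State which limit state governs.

Bolt shear: A_b = π·1²/4 = 0.7854 in²; R_n = 84 × 0.7854 × 4 × 1 = 263.9 kips → 0.75 × 263.9 = 198 kips.
Bearing: edge l_c = 1.562, r_n = 76.17 kips; interior l_c = 1.875, r_n = 91.41 kips; R_n = 76.17 + 3·91.41 = 350.4 kips → 263 kips.
Block shear: A_gv = 6.953, A_nv = 4.355, A_nt = 0.4883 in²; R_n = min(0.6F_uA_nv, 0.6F_yA_gv) + U_bs·F_u·A_nt = 201.6 kips → 151 kips.
Block shear governs: 151 kips.

151 kips (block shear governs)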